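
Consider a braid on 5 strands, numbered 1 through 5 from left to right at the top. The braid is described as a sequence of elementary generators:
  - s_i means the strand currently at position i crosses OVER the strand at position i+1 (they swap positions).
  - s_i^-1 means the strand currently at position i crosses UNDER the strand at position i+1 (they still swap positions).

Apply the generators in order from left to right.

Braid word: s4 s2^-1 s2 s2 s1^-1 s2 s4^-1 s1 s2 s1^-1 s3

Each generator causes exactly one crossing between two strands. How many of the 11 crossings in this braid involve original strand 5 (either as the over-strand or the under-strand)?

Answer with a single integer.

Gen 1: crossing 4x5. Involves strand 5? yes. Count so far: 1
Gen 2: crossing 2x3. Involves strand 5? no. Count so far: 1
Gen 3: crossing 3x2. Involves strand 5? no. Count so far: 1
Gen 4: crossing 2x3. Involves strand 5? no. Count so far: 1
Gen 5: crossing 1x3. Involves strand 5? no. Count so far: 1
Gen 6: crossing 1x2. Involves strand 5? no. Count so far: 1
Gen 7: crossing 5x4. Involves strand 5? yes. Count so far: 2
Gen 8: crossing 3x2. Involves strand 5? no. Count so far: 2
Gen 9: crossing 3x1. Involves strand 5? no. Count so far: 2
Gen 10: crossing 2x1. Involves strand 5? no. Count so far: 2
Gen 11: crossing 3x4. Involves strand 5? no. Count so far: 2

Answer: 2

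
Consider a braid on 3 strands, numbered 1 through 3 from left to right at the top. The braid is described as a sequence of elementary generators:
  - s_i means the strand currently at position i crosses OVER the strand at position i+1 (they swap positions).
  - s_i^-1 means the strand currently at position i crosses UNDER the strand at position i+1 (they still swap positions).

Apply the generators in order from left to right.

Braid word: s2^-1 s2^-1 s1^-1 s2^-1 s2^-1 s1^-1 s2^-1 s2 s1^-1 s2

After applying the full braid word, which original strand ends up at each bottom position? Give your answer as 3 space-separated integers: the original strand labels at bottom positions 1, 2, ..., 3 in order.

Answer: 2 3 1

Derivation:
Gen 1 (s2^-1): strand 2 crosses under strand 3. Perm now: [1 3 2]
Gen 2 (s2^-1): strand 3 crosses under strand 2. Perm now: [1 2 3]
Gen 3 (s1^-1): strand 1 crosses under strand 2. Perm now: [2 1 3]
Gen 4 (s2^-1): strand 1 crosses under strand 3. Perm now: [2 3 1]
Gen 5 (s2^-1): strand 3 crosses under strand 1. Perm now: [2 1 3]
Gen 6 (s1^-1): strand 2 crosses under strand 1. Perm now: [1 2 3]
Gen 7 (s2^-1): strand 2 crosses under strand 3. Perm now: [1 3 2]
Gen 8 (s2): strand 3 crosses over strand 2. Perm now: [1 2 3]
Gen 9 (s1^-1): strand 1 crosses under strand 2. Perm now: [2 1 3]
Gen 10 (s2): strand 1 crosses over strand 3. Perm now: [2 3 1]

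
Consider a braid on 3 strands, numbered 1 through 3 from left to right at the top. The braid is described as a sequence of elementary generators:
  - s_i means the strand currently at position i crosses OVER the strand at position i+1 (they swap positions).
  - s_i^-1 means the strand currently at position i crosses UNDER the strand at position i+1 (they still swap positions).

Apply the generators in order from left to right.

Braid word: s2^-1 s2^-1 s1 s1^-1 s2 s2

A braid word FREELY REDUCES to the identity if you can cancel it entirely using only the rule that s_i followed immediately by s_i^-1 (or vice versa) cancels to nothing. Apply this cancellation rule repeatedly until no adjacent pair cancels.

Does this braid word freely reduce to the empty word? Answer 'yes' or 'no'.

Answer: yes

Derivation:
Gen 1 (s2^-1): push. Stack: [s2^-1]
Gen 2 (s2^-1): push. Stack: [s2^-1 s2^-1]
Gen 3 (s1): push. Stack: [s2^-1 s2^-1 s1]
Gen 4 (s1^-1): cancels prior s1. Stack: [s2^-1 s2^-1]
Gen 5 (s2): cancels prior s2^-1. Stack: [s2^-1]
Gen 6 (s2): cancels prior s2^-1. Stack: []
Reduced word: (empty)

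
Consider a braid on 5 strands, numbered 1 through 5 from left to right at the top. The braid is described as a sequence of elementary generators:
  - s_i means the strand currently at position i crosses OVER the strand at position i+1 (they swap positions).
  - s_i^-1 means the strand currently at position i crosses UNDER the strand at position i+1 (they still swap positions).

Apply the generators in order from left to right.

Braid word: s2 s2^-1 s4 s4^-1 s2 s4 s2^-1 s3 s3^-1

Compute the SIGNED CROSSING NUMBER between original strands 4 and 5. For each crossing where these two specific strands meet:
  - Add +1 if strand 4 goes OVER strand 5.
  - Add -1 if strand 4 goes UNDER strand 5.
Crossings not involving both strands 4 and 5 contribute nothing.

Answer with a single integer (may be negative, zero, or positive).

Answer: 3

Derivation:
Gen 1: crossing 2x3. Both 4&5? no. Sum: 0
Gen 2: crossing 3x2. Both 4&5? no. Sum: 0
Gen 3: 4 over 5. Both 4&5? yes. Contrib: +1. Sum: 1
Gen 4: 5 under 4. Both 4&5? yes. Contrib: +1. Sum: 2
Gen 5: crossing 2x3. Both 4&5? no. Sum: 2
Gen 6: 4 over 5. Both 4&5? yes. Contrib: +1. Sum: 3
Gen 7: crossing 3x2. Both 4&5? no. Sum: 3
Gen 8: crossing 3x5. Both 4&5? no. Sum: 3
Gen 9: crossing 5x3. Both 4&5? no. Sum: 3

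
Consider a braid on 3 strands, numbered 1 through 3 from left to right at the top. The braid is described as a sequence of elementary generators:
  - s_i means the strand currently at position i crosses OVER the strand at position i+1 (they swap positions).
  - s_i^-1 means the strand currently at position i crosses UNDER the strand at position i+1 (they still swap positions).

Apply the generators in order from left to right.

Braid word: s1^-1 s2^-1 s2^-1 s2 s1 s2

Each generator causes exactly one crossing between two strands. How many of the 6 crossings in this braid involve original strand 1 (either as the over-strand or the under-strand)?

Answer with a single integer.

Answer: 5

Derivation:
Gen 1: crossing 1x2. Involves strand 1? yes. Count so far: 1
Gen 2: crossing 1x3. Involves strand 1? yes. Count so far: 2
Gen 3: crossing 3x1. Involves strand 1? yes. Count so far: 3
Gen 4: crossing 1x3. Involves strand 1? yes. Count so far: 4
Gen 5: crossing 2x3. Involves strand 1? no. Count so far: 4
Gen 6: crossing 2x1. Involves strand 1? yes. Count so far: 5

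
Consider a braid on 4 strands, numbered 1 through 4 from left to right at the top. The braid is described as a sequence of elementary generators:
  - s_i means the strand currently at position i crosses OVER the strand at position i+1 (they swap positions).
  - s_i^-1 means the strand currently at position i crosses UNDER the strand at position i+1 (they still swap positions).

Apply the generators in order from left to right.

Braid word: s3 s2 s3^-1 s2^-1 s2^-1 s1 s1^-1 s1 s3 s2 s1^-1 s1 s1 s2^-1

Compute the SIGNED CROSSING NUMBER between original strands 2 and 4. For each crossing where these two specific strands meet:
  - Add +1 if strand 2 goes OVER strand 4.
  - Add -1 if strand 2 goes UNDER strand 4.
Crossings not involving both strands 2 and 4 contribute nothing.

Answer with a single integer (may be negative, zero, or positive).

Answer: 2

Derivation:
Gen 1: crossing 3x4. Both 2&4? no. Sum: 0
Gen 2: 2 over 4. Both 2&4? yes. Contrib: +1. Sum: 1
Gen 3: crossing 2x3. Both 2&4? no. Sum: 1
Gen 4: crossing 4x3. Both 2&4? no. Sum: 1
Gen 5: crossing 3x4. Both 2&4? no. Sum: 1
Gen 6: crossing 1x4. Both 2&4? no. Sum: 1
Gen 7: crossing 4x1. Both 2&4? no. Sum: 1
Gen 8: crossing 1x4. Both 2&4? no. Sum: 1
Gen 9: crossing 3x2. Both 2&4? no. Sum: 1
Gen 10: crossing 1x2. Both 2&4? no. Sum: 1
Gen 11: 4 under 2. Both 2&4? yes. Contrib: +1. Sum: 2
Gen 12: 2 over 4. Both 2&4? yes. Contrib: +1. Sum: 3
Gen 13: 4 over 2. Both 2&4? yes. Contrib: -1. Sum: 2
Gen 14: crossing 4x1. Both 2&4? no. Sum: 2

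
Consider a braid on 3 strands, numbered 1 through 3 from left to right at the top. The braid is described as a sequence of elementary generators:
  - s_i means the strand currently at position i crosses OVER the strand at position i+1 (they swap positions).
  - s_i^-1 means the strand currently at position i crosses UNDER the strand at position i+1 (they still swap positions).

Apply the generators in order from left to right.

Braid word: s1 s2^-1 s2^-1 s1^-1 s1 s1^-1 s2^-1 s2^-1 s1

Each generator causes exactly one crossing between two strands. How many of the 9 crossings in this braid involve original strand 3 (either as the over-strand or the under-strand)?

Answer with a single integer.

Gen 1: crossing 1x2. Involves strand 3? no. Count so far: 0
Gen 2: crossing 1x3. Involves strand 3? yes. Count so far: 1
Gen 3: crossing 3x1. Involves strand 3? yes. Count so far: 2
Gen 4: crossing 2x1. Involves strand 3? no. Count so far: 2
Gen 5: crossing 1x2. Involves strand 3? no. Count so far: 2
Gen 6: crossing 2x1. Involves strand 3? no. Count so far: 2
Gen 7: crossing 2x3. Involves strand 3? yes. Count so far: 3
Gen 8: crossing 3x2. Involves strand 3? yes. Count so far: 4
Gen 9: crossing 1x2. Involves strand 3? no. Count so far: 4

Answer: 4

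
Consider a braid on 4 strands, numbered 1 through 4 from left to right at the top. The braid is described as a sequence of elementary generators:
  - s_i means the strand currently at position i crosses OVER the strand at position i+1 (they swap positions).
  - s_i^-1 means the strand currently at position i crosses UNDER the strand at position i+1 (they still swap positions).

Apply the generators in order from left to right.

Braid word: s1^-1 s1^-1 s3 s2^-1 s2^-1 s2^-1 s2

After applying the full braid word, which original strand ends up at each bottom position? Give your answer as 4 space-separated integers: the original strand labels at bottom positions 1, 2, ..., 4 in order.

Gen 1 (s1^-1): strand 1 crosses under strand 2. Perm now: [2 1 3 4]
Gen 2 (s1^-1): strand 2 crosses under strand 1. Perm now: [1 2 3 4]
Gen 3 (s3): strand 3 crosses over strand 4. Perm now: [1 2 4 3]
Gen 4 (s2^-1): strand 2 crosses under strand 4. Perm now: [1 4 2 3]
Gen 5 (s2^-1): strand 4 crosses under strand 2. Perm now: [1 2 4 3]
Gen 6 (s2^-1): strand 2 crosses under strand 4. Perm now: [1 4 2 3]
Gen 7 (s2): strand 4 crosses over strand 2. Perm now: [1 2 4 3]

Answer: 1 2 4 3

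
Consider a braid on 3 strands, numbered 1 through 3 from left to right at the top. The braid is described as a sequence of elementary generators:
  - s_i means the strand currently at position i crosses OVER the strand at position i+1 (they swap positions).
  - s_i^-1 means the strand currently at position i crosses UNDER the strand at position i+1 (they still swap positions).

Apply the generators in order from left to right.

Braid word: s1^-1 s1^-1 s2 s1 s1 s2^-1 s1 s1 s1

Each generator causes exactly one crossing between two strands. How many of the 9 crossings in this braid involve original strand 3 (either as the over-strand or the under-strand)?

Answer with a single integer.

Gen 1: crossing 1x2. Involves strand 3? no. Count so far: 0
Gen 2: crossing 2x1. Involves strand 3? no. Count so far: 0
Gen 3: crossing 2x3. Involves strand 3? yes. Count so far: 1
Gen 4: crossing 1x3. Involves strand 3? yes. Count so far: 2
Gen 5: crossing 3x1. Involves strand 3? yes. Count so far: 3
Gen 6: crossing 3x2. Involves strand 3? yes. Count so far: 4
Gen 7: crossing 1x2. Involves strand 3? no. Count so far: 4
Gen 8: crossing 2x1. Involves strand 3? no. Count so far: 4
Gen 9: crossing 1x2. Involves strand 3? no. Count so far: 4

Answer: 4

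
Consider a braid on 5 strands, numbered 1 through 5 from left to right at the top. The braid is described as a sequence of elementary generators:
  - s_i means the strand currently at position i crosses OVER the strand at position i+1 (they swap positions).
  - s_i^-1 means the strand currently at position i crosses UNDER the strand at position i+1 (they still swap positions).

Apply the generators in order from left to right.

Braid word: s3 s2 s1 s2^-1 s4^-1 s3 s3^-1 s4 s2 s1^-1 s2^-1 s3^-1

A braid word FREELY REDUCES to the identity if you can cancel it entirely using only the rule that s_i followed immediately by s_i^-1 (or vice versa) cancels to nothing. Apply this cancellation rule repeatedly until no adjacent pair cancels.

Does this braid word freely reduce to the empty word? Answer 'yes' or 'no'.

Answer: yes

Derivation:
Gen 1 (s3): push. Stack: [s3]
Gen 2 (s2): push. Stack: [s3 s2]
Gen 3 (s1): push. Stack: [s3 s2 s1]
Gen 4 (s2^-1): push. Stack: [s3 s2 s1 s2^-1]
Gen 5 (s4^-1): push. Stack: [s3 s2 s1 s2^-1 s4^-1]
Gen 6 (s3): push. Stack: [s3 s2 s1 s2^-1 s4^-1 s3]
Gen 7 (s3^-1): cancels prior s3. Stack: [s3 s2 s1 s2^-1 s4^-1]
Gen 8 (s4): cancels prior s4^-1. Stack: [s3 s2 s1 s2^-1]
Gen 9 (s2): cancels prior s2^-1. Stack: [s3 s2 s1]
Gen 10 (s1^-1): cancels prior s1. Stack: [s3 s2]
Gen 11 (s2^-1): cancels prior s2. Stack: [s3]
Gen 12 (s3^-1): cancels prior s3. Stack: []
Reduced word: (empty)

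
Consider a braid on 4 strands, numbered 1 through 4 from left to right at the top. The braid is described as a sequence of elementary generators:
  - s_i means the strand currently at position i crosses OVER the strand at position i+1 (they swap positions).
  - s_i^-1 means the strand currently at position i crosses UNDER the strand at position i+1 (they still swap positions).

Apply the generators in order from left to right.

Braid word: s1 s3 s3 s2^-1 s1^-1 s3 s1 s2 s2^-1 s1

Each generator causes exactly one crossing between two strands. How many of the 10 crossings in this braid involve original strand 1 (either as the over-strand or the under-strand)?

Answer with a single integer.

Answer: 3

Derivation:
Gen 1: crossing 1x2. Involves strand 1? yes. Count so far: 1
Gen 2: crossing 3x4. Involves strand 1? no. Count so far: 1
Gen 3: crossing 4x3. Involves strand 1? no. Count so far: 1
Gen 4: crossing 1x3. Involves strand 1? yes. Count so far: 2
Gen 5: crossing 2x3. Involves strand 1? no. Count so far: 2
Gen 6: crossing 1x4. Involves strand 1? yes. Count so far: 3
Gen 7: crossing 3x2. Involves strand 1? no. Count so far: 3
Gen 8: crossing 3x4. Involves strand 1? no. Count so far: 3
Gen 9: crossing 4x3. Involves strand 1? no. Count so far: 3
Gen 10: crossing 2x3. Involves strand 1? no. Count so far: 3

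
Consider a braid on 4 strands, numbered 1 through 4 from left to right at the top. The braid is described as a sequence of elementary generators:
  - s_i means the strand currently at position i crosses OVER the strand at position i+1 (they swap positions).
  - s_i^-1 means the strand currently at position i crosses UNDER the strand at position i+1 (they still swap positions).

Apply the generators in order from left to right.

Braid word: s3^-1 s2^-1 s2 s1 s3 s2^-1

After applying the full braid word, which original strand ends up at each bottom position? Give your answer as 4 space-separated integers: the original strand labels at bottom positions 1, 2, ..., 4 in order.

Answer: 2 3 1 4

Derivation:
Gen 1 (s3^-1): strand 3 crosses under strand 4. Perm now: [1 2 4 3]
Gen 2 (s2^-1): strand 2 crosses under strand 4. Perm now: [1 4 2 3]
Gen 3 (s2): strand 4 crosses over strand 2. Perm now: [1 2 4 3]
Gen 4 (s1): strand 1 crosses over strand 2. Perm now: [2 1 4 3]
Gen 5 (s3): strand 4 crosses over strand 3. Perm now: [2 1 3 4]
Gen 6 (s2^-1): strand 1 crosses under strand 3. Perm now: [2 3 1 4]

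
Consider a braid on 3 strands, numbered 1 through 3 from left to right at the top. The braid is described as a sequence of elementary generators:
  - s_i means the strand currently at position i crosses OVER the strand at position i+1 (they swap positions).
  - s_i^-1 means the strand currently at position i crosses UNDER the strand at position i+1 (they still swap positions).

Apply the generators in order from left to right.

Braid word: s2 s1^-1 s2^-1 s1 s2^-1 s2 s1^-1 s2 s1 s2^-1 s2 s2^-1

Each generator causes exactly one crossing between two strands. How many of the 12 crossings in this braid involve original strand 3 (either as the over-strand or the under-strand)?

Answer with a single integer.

Answer: 10

Derivation:
Gen 1: crossing 2x3. Involves strand 3? yes. Count so far: 1
Gen 2: crossing 1x3. Involves strand 3? yes. Count so far: 2
Gen 3: crossing 1x2. Involves strand 3? no. Count so far: 2
Gen 4: crossing 3x2. Involves strand 3? yes. Count so far: 3
Gen 5: crossing 3x1. Involves strand 3? yes. Count so far: 4
Gen 6: crossing 1x3. Involves strand 3? yes. Count so far: 5
Gen 7: crossing 2x3. Involves strand 3? yes. Count so far: 6
Gen 8: crossing 2x1. Involves strand 3? no. Count so far: 6
Gen 9: crossing 3x1. Involves strand 3? yes. Count so far: 7
Gen 10: crossing 3x2. Involves strand 3? yes. Count so far: 8
Gen 11: crossing 2x3. Involves strand 3? yes. Count so far: 9
Gen 12: crossing 3x2. Involves strand 3? yes. Count so far: 10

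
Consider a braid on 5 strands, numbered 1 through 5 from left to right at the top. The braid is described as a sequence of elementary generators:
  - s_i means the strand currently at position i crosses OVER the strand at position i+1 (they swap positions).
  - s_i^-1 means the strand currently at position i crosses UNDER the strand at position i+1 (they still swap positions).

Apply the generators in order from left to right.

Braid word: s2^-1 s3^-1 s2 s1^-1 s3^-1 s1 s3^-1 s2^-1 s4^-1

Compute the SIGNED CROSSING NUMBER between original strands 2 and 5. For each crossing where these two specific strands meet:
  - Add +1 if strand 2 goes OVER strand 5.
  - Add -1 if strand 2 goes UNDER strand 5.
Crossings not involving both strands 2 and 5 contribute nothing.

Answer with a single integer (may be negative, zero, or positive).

Answer: -1

Derivation:
Gen 1: crossing 2x3. Both 2&5? no. Sum: 0
Gen 2: crossing 2x4. Both 2&5? no. Sum: 0
Gen 3: crossing 3x4. Both 2&5? no. Sum: 0
Gen 4: crossing 1x4. Both 2&5? no. Sum: 0
Gen 5: crossing 3x2. Both 2&5? no. Sum: 0
Gen 6: crossing 4x1. Both 2&5? no. Sum: 0
Gen 7: crossing 2x3. Both 2&5? no. Sum: 0
Gen 8: crossing 4x3. Both 2&5? no. Sum: 0
Gen 9: 2 under 5. Both 2&5? yes. Contrib: -1. Sum: -1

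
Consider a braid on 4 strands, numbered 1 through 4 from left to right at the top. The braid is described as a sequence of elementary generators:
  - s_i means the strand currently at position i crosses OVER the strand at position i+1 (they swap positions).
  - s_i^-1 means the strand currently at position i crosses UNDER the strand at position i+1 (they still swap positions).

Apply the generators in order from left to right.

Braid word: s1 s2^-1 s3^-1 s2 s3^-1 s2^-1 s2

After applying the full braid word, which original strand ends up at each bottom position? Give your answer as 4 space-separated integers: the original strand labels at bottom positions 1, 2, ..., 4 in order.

Answer: 2 4 1 3

Derivation:
Gen 1 (s1): strand 1 crosses over strand 2. Perm now: [2 1 3 4]
Gen 2 (s2^-1): strand 1 crosses under strand 3. Perm now: [2 3 1 4]
Gen 3 (s3^-1): strand 1 crosses under strand 4. Perm now: [2 3 4 1]
Gen 4 (s2): strand 3 crosses over strand 4. Perm now: [2 4 3 1]
Gen 5 (s3^-1): strand 3 crosses under strand 1. Perm now: [2 4 1 3]
Gen 6 (s2^-1): strand 4 crosses under strand 1. Perm now: [2 1 4 3]
Gen 7 (s2): strand 1 crosses over strand 4. Perm now: [2 4 1 3]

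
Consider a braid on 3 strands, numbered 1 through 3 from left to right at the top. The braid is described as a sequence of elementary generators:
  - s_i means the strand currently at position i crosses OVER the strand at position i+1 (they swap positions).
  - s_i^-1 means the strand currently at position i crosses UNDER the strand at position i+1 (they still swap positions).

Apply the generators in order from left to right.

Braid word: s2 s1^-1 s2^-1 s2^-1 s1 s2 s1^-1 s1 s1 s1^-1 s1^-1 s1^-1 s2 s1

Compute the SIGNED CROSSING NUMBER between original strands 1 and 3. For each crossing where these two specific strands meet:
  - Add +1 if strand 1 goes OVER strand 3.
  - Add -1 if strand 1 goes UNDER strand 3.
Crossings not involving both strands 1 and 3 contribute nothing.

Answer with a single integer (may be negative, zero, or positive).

Gen 1: crossing 2x3. Both 1&3? no. Sum: 0
Gen 2: 1 under 3. Both 1&3? yes. Contrib: -1. Sum: -1
Gen 3: crossing 1x2. Both 1&3? no. Sum: -1
Gen 4: crossing 2x1. Both 1&3? no. Sum: -1
Gen 5: 3 over 1. Both 1&3? yes. Contrib: -1. Sum: -2
Gen 6: crossing 3x2. Both 1&3? no. Sum: -2
Gen 7: crossing 1x2. Both 1&3? no. Sum: -2
Gen 8: crossing 2x1. Both 1&3? no. Sum: -2
Gen 9: crossing 1x2. Both 1&3? no. Sum: -2
Gen 10: crossing 2x1. Both 1&3? no. Sum: -2
Gen 11: crossing 1x2. Both 1&3? no. Sum: -2
Gen 12: crossing 2x1. Both 1&3? no. Sum: -2
Gen 13: crossing 2x3. Both 1&3? no. Sum: -2
Gen 14: 1 over 3. Both 1&3? yes. Contrib: +1. Sum: -1

Answer: -1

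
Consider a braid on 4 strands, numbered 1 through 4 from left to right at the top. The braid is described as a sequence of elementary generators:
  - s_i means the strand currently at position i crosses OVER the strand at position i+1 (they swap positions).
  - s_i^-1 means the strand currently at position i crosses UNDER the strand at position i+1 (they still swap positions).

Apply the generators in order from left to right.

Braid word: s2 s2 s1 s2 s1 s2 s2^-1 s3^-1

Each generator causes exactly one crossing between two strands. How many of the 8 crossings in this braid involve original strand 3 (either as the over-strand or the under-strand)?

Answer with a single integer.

Gen 1: crossing 2x3. Involves strand 3? yes. Count so far: 1
Gen 2: crossing 3x2. Involves strand 3? yes. Count so far: 2
Gen 3: crossing 1x2. Involves strand 3? no. Count so far: 2
Gen 4: crossing 1x3. Involves strand 3? yes. Count so far: 3
Gen 5: crossing 2x3. Involves strand 3? yes. Count so far: 4
Gen 6: crossing 2x1. Involves strand 3? no. Count so far: 4
Gen 7: crossing 1x2. Involves strand 3? no. Count so far: 4
Gen 8: crossing 1x4. Involves strand 3? no. Count so far: 4

Answer: 4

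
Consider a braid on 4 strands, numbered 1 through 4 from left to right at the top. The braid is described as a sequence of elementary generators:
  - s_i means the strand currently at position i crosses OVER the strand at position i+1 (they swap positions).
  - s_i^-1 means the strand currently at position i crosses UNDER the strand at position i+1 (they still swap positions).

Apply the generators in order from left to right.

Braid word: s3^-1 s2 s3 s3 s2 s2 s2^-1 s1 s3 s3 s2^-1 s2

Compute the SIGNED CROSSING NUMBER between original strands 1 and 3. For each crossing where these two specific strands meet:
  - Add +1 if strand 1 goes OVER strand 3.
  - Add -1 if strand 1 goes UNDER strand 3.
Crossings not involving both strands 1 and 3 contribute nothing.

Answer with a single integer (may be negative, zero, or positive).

Gen 1: crossing 3x4. Both 1&3? no. Sum: 0
Gen 2: crossing 2x4. Both 1&3? no. Sum: 0
Gen 3: crossing 2x3. Both 1&3? no. Sum: 0
Gen 4: crossing 3x2. Both 1&3? no. Sum: 0
Gen 5: crossing 4x2. Both 1&3? no. Sum: 0
Gen 6: crossing 2x4. Both 1&3? no. Sum: 0
Gen 7: crossing 4x2. Both 1&3? no. Sum: 0
Gen 8: crossing 1x2. Both 1&3? no. Sum: 0
Gen 9: crossing 4x3. Both 1&3? no. Sum: 0
Gen 10: crossing 3x4. Both 1&3? no. Sum: 0
Gen 11: crossing 1x4. Both 1&3? no. Sum: 0
Gen 12: crossing 4x1. Both 1&3? no. Sum: 0

Answer: 0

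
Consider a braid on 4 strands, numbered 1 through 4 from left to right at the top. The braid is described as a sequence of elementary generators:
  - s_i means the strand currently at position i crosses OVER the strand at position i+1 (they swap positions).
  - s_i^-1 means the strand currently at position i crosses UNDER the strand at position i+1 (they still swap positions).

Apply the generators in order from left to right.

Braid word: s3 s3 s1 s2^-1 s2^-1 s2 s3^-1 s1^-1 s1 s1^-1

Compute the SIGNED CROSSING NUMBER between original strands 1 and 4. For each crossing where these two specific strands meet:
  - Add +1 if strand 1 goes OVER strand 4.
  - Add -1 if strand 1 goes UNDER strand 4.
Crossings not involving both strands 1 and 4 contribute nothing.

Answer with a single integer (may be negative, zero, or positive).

Answer: -1

Derivation:
Gen 1: crossing 3x4. Both 1&4? no. Sum: 0
Gen 2: crossing 4x3. Both 1&4? no. Sum: 0
Gen 3: crossing 1x2. Both 1&4? no. Sum: 0
Gen 4: crossing 1x3. Both 1&4? no. Sum: 0
Gen 5: crossing 3x1. Both 1&4? no. Sum: 0
Gen 6: crossing 1x3. Both 1&4? no. Sum: 0
Gen 7: 1 under 4. Both 1&4? yes. Contrib: -1. Sum: -1
Gen 8: crossing 2x3. Both 1&4? no. Sum: -1
Gen 9: crossing 3x2. Both 1&4? no. Sum: -1
Gen 10: crossing 2x3. Both 1&4? no. Sum: -1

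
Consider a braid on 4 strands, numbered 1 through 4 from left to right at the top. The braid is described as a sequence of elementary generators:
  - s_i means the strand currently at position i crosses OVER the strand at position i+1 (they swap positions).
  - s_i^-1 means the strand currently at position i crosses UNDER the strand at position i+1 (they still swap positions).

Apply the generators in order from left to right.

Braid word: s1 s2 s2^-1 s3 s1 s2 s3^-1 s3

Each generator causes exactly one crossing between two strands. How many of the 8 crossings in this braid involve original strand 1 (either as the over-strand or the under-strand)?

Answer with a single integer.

Gen 1: crossing 1x2. Involves strand 1? yes. Count so far: 1
Gen 2: crossing 1x3. Involves strand 1? yes. Count so far: 2
Gen 3: crossing 3x1. Involves strand 1? yes. Count so far: 3
Gen 4: crossing 3x4. Involves strand 1? no. Count so far: 3
Gen 5: crossing 2x1. Involves strand 1? yes. Count so far: 4
Gen 6: crossing 2x4. Involves strand 1? no. Count so far: 4
Gen 7: crossing 2x3. Involves strand 1? no. Count so far: 4
Gen 8: crossing 3x2. Involves strand 1? no. Count so far: 4

Answer: 4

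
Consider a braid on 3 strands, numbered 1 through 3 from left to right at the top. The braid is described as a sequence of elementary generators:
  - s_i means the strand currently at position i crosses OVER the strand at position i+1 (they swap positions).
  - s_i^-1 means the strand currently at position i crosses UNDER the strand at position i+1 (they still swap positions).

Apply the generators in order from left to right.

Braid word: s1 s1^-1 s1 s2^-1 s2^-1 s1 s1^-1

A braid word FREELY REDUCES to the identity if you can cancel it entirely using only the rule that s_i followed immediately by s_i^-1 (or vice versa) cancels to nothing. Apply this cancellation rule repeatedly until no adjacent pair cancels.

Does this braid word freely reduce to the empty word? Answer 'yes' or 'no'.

Answer: no

Derivation:
Gen 1 (s1): push. Stack: [s1]
Gen 2 (s1^-1): cancels prior s1. Stack: []
Gen 3 (s1): push. Stack: [s1]
Gen 4 (s2^-1): push. Stack: [s1 s2^-1]
Gen 5 (s2^-1): push. Stack: [s1 s2^-1 s2^-1]
Gen 6 (s1): push. Stack: [s1 s2^-1 s2^-1 s1]
Gen 7 (s1^-1): cancels prior s1. Stack: [s1 s2^-1 s2^-1]
Reduced word: s1 s2^-1 s2^-1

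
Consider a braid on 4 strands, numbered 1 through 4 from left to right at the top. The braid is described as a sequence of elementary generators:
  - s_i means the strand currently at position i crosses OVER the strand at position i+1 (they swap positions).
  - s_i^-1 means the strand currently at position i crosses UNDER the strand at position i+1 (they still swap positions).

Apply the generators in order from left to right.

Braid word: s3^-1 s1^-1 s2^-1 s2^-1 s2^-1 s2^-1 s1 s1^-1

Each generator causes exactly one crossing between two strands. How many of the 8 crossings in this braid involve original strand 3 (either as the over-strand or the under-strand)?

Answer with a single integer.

Answer: 1

Derivation:
Gen 1: crossing 3x4. Involves strand 3? yes. Count so far: 1
Gen 2: crossing 1x2. Involves strand 3? no. Count so far: 1
Gen 3: crossing 1x4. Involves strand 3? no. Count so far: 1
Gen 4: crossing 4x1. Involves strand 3? no. Count so far: 1
Gen 5: crossing 1x4. Involves strand 3? no. Count so far: 1
Gen 6: crossing 4x1. Involves strand 3? no. Count so far: 1
Gen 7: crossing 2x1. Involves strand 3? no. Count so far: 1
Gen 8: crossing 1x2. Involves strand 3? no. Count so far: 1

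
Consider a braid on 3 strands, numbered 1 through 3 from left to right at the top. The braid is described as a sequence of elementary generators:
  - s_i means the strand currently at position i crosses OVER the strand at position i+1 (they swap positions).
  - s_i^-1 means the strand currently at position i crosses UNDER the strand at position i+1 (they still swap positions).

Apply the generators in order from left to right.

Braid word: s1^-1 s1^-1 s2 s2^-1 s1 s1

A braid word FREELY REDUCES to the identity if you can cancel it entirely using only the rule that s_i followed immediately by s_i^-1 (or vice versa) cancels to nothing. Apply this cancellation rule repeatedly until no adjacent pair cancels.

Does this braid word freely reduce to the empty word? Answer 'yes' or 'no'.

Answer: yes

Derivation:
Gen 1 (s1^-1): push. Stack: [s1^-1]
Gen 2 (s1^-1): push. Stack: [s1^-1 s1^-1]
Gen 3 (s2): push. Stack: [s1^-1 s1^-1 s2]
Gen 4 (s2^-1): cancels prior s2. Stack: [s1^-1 s1^-1]
Gen 5 (s1): cancels prior s1^-1. Stack: [s1^-1]
Gen 6 (s1): cancels prior s1^-1. Stack: []
Reduced word: (empty)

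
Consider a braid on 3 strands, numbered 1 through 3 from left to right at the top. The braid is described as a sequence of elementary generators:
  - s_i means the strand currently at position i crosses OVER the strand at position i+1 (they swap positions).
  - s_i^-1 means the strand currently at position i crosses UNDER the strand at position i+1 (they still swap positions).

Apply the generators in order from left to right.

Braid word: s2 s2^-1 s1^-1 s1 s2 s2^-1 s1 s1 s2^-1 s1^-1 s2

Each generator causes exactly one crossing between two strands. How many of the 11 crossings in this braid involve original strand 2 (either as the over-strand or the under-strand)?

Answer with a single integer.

Answer: 10

Derivation:
Gen 1: crossing 2x3. Involves strand 2? yes. Count so far: 1
Gen 2: crossing 3x2. Involves strand 2? yes. Count so far: 2
Gen 3: crossing 1x2. Involves strand 2? yes. Count so far: 3
Gen 4: crossing 2x1. Involves strand 2? yes. Count so far: 4
Gen 5: crossing 2x3. Involves strand 2? yes. Count so far: 5
Gen 6: crossing 3x2. Involves strand 2? yes. Count so far: 6
Gen 7: crossing 1x2. Involves strand 2? yes. Count so far: 7
Gen 8: crossing 2x1. Involves strand 2? yes. Count so far: 8
Gen 9: crossing 2x3. Involves strand 2? yes. Count so far: 9
Gen 10: crossing 1x3. Involves strand 2? no. Count so far: 9
Gen 11: crossing 1x2. Involves strand 2? yes. Count so far: 10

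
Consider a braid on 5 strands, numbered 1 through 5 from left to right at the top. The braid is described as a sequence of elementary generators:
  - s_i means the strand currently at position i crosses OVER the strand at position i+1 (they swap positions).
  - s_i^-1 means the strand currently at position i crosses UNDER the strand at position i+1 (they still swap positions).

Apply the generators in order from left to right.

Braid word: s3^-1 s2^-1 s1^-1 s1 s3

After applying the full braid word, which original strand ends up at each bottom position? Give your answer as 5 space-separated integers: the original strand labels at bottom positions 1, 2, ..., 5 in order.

Answer: 1 4 3 2 5

Derivation:
Gen 1 (s3^-1): strand 3 crosses under strand 4. Perm now: [1 2 4 3 5]
Gen 2 (s2^-1): strand 2 crosses under strand 4. Perm now: [1 4 2 3 5]
Gen 3 (s1^-1): strand 1 crosses under strand 4. Perm now: [4 1 2 3 5]
Gen 4 (s1): strand 4 crosses over strand 1. Perm now: [1 4 2 3 5]
Gen 5 (s3): strand 2 crosses over strand 3. Perm now: [1 4 3 2 5]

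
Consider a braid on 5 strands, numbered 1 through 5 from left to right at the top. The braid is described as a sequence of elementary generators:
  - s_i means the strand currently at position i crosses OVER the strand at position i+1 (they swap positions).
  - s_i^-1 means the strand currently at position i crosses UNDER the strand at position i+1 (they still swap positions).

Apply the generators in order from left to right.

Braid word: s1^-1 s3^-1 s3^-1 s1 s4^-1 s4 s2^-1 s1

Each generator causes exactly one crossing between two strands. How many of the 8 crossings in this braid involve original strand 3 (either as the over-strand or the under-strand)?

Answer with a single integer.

Answer: 4

Derivation:
Gen 1: crossing 1x2. Involves strand 3? no. Count so far: 0
Gen 2: crossing 3x4. Involves strand 3? yes. Count so far: 1
Gen 3: crossing 4x3. Involves strand 3? yes. Count so far: 2
Gen 4: crossing 2x1. Involves strand 3? no. Count so far: 2
Gen 5: crossing 4x5. Involves strand 3? no. Count so far: 2
Gen 6: crossing 5x4. Involves strand 3? no. Count so far: 2
Gen 7: crossing 2x3. Involves strand 3? yes. Count so far: 3
Gen 8: crossing 1x3. Involves strand 3? yes. Count so far: 4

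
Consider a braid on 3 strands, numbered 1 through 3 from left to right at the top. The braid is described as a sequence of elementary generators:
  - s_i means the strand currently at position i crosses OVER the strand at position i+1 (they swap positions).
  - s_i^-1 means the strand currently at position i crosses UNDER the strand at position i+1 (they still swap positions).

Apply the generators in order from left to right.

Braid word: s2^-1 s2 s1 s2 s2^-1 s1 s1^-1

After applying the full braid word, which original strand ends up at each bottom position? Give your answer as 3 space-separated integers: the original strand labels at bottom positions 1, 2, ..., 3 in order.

Answer: 2 1 3

Derivation:
Gen 1 (s2^-1): strand 2 crosses under strand 3. Perm now: [1 3 2]
Gen 2 (s2): strand 3 crosses over strand 2. Perm now: [1 2 3]
Gen 3 (s1): strand 1 crosses over strand 2. Perm now: [2 1 3]
Gen 4 (s2): strand 1 crosses over strand 3. Perm now: [2 3 1]
Gen 5 (s2^-1): strand 3 crosses under strand 1. Perm now: [2 1 3]
Gen 6 (s1): strand 2 crosses over strand 1. Perm now: [1 2 3]
Gen 7 (s1^-1): strand 1 crosses under strand 2. Perm now: [2 1 3]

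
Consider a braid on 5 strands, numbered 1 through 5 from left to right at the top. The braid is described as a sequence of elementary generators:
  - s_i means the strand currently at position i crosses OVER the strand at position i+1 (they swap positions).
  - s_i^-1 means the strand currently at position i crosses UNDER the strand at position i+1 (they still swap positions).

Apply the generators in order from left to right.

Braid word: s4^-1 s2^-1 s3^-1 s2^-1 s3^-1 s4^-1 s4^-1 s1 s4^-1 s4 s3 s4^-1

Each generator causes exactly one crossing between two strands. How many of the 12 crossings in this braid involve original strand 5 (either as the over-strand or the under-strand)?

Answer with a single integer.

Answer: 4

Derivation:
Gen 1: crossing 4x5. Involves strand 5? yes. Count so far: 1
Gen 2: crossing 2x3. Involves strand 5? no. Count so far: 1
Gen 3: crossing 2x5. Involves strand 5? yes. Count so far: 2
Gen 4: crossing 3x5. Involves strand 5? yes. Count so far: 3
Gen 5: crossing 3x2. Involves strand 5? no. Count so far: 3
Gen 6: crossing 3x4. Involves strand 5? no. Count so far: 3
Gen 7: crossing 4x3. Involves strand 5? no. Count so far: 3
Gen 8: crossing 1x5. Involves strand 5? yes. Count so far: 4
Gen 9: crossing 3x4. Involves strand 5? no. Count so far: 4
Gen 10: crossing 4x3. Involves strand 5? no. Count so far: 4
Gen 11: crossing 2x3. Involves strand 5? no. Count so far: 4
Gen 12: crossing 2x4. Involves strand 5? no. Count so far: 4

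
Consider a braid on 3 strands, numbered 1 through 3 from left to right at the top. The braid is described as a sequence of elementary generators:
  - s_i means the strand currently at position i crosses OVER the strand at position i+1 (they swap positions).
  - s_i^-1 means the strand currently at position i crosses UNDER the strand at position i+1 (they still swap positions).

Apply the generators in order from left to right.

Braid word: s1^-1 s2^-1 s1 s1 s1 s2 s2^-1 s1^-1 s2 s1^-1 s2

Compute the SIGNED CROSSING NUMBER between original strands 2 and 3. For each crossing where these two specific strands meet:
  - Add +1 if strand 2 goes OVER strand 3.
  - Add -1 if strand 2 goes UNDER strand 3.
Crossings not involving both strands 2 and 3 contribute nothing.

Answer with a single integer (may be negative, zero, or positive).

Gen 1: crossing 1x2. Both 2&3? no. Sum: 0
Gen 2: crossing 1x3. Both 2&3? no. Sum: 0
Gen 3: 2 over 3. Both 2&3? yes. Contrib: +1. Sum: 1
Gen 4: 3 over 2. Both 2&3? yes. Contrib: -1. Sum: 0
Gen 5: 2 over 3. Both 2&3? yes. Contrib: +1. Sum: 1
Gen 6: crossing 2x1. Both 2&3? no. Sum: 1
Gen 7: crossing 1x2. Both 2&3? no. Sum: 1
Gen 8: 3 under 2. Both 2&3? yes. Contrib: +1. Sum: 2
Gen 9: crossing 3x1. Both 2&3? no. Sum: 2
Gen 10: crossing 2x1. Both 2&3? no. Sum: 2
Gen 11: 2 over 3. Both 2&3? yes. Contrib: +1. Sum: 3

Answer: 3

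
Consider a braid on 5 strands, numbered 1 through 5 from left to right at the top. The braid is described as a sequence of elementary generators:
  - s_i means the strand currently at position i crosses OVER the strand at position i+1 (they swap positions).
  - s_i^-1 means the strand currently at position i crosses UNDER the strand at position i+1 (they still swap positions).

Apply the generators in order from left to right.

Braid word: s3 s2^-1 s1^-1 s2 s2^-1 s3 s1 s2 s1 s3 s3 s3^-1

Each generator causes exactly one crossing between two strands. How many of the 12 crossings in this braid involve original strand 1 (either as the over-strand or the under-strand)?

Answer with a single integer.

Gen 1: crossing 3x4. Involves strand 1? no. Count so far: 0
Gen 2: crossing 2x4. Involves strand 1? no. Count so far: 0
Gen 3: crossing 1x4. Involves strand 1? yes. Count so far: 1
Gen 4: crossing 1x2. Involves strand 1? yes. Count so far: 2
Gen 5: crossing 2x1. Involves strand 1? yes. Count so far: 3
Gen 6: crossing 2x3. Involves strand 1? no. Count so far: 3
Gen 7: crossing 4x1. Involves strand 1? yes. Count so far: 4
Gen 8: crossing 4x3. Involves strand 1? no. Count so far: 4
Gen 9: crossing 1x3. Involves strand 1? yes. Count so far: 5
Gen 10: crossing 4x2. Involves strand 1? no. Count so far: 5
Gen 11: crossing 2x4. Involves strand 1? no. Count so far: 5
Gen 12: crossing 4x2. Involves strand 1? no. Count so far: 5

Answer: 5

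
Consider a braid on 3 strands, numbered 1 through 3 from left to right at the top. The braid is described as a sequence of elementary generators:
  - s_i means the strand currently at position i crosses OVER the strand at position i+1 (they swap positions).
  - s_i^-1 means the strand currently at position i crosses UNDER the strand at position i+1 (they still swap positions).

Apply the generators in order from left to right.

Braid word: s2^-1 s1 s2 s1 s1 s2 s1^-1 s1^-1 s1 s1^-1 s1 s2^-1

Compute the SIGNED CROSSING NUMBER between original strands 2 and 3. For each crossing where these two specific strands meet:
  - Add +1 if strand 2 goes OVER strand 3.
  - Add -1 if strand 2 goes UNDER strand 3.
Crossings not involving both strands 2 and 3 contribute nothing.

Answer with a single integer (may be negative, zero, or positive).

Answer: 0

Derivation:
Gen 1: 2 under 3. Both 2&3? yes. Contrib: -1. Sum: -1
Gen 2: crossing 1x3. Both 2&3? no. Sum: -1
Gen 3: crossing 1x2. Both 2&3? no. Sum: -1
Gen 4: 3 over 2. Both 2&3? yes. Contrib: -1. Sum: -2
Gen 5: 2 over 3. Both 2&3? yes. Contrib: +1. Sum: -1
Gen 6: crossing 2x1. Both 2&3? no. Sum: -1
Gen 7: crossing 3x1. Both 2&3? no. Sum: -1
Gen 8: crossing 1x3. Both 2&3? no. Sum: -1
Gen 9: crossing 3x1. Both 2&3? no. Sum: -1
Gen 10: crossing 1x3. Both 2&3? no. Sum: -1
Gen 11: crossing 3x1. Both 2&3? no. Sum: -1
Gen 12: 3 under 2. Both 2&3? yes. Contrib: +1. Sum: 0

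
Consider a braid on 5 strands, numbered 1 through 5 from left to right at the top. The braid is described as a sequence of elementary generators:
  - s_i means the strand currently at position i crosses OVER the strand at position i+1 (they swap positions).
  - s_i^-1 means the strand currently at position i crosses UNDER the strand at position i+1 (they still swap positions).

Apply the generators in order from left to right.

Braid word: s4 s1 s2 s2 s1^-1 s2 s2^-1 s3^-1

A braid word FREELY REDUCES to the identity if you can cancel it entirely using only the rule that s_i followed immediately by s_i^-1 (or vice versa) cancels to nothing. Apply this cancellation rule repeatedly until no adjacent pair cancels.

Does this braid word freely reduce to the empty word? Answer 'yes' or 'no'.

Answer: no

Derivation:
Gen 1 (s4): push. Stack: [s4]
Gen 2 (s1): push. Stack: [s4 s1]
Gen 3 (s2): push. Stack: [s4 s1 s2]
Gen 4 (s2): push. Stack: [s4 s1 s2 s2]
Gen 5 (s1^-1): push. Stack: [s4 s1 s2 s2 s1^-1]
Gen 6 (s2): push. Stack: [s4 s1 s2 s2 s1^-1 s2]
Gen 7 (s2^-1): cancels prior s2. Stack: [s4 s1 s2 s2 s1^-1]
Gen 8 (s3^-1): push. Stack: [s4 s1 s2 s2 s1^-1 s3^-1]
Reduced word: s4 s1 s2 s2 s1^-1 s3^-1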